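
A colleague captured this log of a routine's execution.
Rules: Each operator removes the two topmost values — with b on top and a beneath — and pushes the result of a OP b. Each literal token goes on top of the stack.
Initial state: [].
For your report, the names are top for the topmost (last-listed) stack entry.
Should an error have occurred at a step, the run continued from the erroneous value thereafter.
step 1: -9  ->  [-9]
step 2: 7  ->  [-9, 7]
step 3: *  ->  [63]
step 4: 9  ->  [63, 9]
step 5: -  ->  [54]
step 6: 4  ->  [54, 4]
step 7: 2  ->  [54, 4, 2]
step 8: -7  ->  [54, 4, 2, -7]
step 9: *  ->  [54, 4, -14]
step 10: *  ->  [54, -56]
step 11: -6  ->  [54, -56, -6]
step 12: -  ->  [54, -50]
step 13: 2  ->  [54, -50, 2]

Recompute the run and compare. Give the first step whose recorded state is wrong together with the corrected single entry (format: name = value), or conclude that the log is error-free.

step 3, top = -63

Recomputing the run from the initial state:
step 1: [-9]
step 2: [-9, 7]
step 3: [-63]
step 4: [-63, 9]
step 5: [-72]
step 6: [-72, 4]
step 7: [-72, 4, 2]
step 8: [-72, 4, 2, -7]
step 9: [-72, 4, -14]
step 10: [-72, -56]
step 11: [-72, -56, -6]
step 12: [-72, -50]
step 13: [-72, -50, 2]
The first disagreement with the log is at step 3, where the value should be top = -63.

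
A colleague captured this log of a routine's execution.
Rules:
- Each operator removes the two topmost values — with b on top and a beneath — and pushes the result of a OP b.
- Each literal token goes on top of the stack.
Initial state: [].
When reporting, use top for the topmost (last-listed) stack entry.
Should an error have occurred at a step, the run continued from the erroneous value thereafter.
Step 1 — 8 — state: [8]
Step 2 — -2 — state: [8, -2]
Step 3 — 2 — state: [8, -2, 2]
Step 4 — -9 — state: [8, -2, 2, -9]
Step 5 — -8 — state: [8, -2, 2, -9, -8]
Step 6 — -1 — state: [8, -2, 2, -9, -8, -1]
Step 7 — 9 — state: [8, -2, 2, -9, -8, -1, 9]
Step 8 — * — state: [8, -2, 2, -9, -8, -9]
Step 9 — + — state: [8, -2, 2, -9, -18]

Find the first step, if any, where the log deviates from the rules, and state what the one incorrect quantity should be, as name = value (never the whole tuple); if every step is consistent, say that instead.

step 9, top = -17

Step 1: push 8: top = 8 — matches.
Step 2: push -2: top = -2 — confirmed correct.
Step 3: push 2: top = 2 — verified.
Step 4: push -9: top = -9 — matches.
Step 5: push -8: top = -8 — checks out.
Step 6: push -1: top = -1 — exactly as logged.
Step 7: push 9: top = 9 — exactly as logged.
Step 8: -1 * 9 = -9 — exactly as logged.
Step 9: -8 + -9 = -17 — the log disagrees here.
First deviation found at step 9; the corrected entry is top = -17.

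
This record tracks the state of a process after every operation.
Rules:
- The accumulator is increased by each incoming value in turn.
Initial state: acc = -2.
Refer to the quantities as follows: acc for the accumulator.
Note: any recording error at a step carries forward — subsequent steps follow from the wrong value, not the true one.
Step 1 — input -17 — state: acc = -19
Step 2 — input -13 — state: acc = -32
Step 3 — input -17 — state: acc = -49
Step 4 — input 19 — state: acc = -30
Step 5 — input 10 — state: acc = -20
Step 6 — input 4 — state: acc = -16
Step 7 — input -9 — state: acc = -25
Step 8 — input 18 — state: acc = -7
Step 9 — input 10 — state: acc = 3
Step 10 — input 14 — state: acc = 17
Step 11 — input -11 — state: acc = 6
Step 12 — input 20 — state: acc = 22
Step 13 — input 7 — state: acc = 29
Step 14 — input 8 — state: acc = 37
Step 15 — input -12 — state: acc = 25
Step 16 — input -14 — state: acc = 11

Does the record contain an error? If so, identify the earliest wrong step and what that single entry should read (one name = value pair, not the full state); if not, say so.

1. acc = -2 + -17 = -19 (in agreement)
2. acc = -19 + -13 = -32 (confirmed correct)
3. acc = -32 + -17 = -49 (verified)
4. acc = -49 + 19 = -30 (consistent with the record)
5. acc = -30 + 10 = -20 (verified)
6. acc = -20 + 4 = -16 (same as recorded)
7. acc = -16 + -9 = -25 (confirmed correct)
8. acc = -25 + 18 = -7 (no discrepancy)
9. acc = -7 + 10 = 3 (verified)
10. acc = 3 + 14 = 17 (verified)
11. acc = 17 + -11 = 6 (same as recorded)
12. acc = 6 + 20 = 26 (first mismatch against the record)
That makes step 12 the first incorrect line — acc = 26 is what it should show.

step 12, acc = 26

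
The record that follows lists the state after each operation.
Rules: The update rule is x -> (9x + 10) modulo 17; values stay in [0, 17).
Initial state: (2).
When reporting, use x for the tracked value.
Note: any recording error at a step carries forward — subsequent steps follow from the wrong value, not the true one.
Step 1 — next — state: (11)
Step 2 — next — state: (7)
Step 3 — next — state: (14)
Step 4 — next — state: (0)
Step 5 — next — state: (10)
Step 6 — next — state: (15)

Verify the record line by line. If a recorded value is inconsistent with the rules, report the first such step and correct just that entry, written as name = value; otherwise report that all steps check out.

step 3, x = 5

Recomputing the run from the initial state:
step 1: x = 11
step 2: x = 7
step 3: x = 5
step 4: x = 4
step 5: x = 12
step 6: x = 16
The first disagreement with the record is at step 3, where the value should be x = 5.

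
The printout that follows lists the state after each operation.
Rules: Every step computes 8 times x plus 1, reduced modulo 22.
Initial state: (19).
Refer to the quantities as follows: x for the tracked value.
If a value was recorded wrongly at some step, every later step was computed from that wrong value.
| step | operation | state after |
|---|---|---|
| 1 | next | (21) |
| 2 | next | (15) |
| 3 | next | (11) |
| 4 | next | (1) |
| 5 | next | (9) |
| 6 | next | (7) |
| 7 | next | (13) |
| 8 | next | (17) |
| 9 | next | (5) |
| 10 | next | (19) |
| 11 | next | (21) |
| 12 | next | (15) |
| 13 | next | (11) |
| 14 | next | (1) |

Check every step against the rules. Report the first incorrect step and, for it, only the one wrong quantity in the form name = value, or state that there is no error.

Step 1: x = (8*19 + 1) mod 22 = 21 — checks out.
Step 2: x = (8*21 + 1) mod 22 = 15 — exactly as logged.
Step 3: x = (8*15 + 1) mod 22 = 11 — in agreement.
Step 4: x = (8*11 + 1) mod 22 = 1 — confirmed correct.
Step 5: x = (8*1 + 1) mod 22 = 9 — same as recorded.
Step 6: x = (8*9 + 1) mod 22 = 7 — same as recorded.
Step 7: x = (8*7 + 1) mod 22 = 13 — matches.
Step 8: x = (8*13 + 1) mod 22 = 17 — verified.
Step 9: x = (8*17 + 1) mod 22 = 5 — confirmed correct.
Step 10: x = (8*5 + 1) mod 22 = 19 — agrees with the printout.
Step 11: x = (8*19 + 1) mod 22 = 21 — exactly as logged.
Step 12: x = (8*21 + 1) mod 22 = 15 — no discrepancy.
Step 13: x = (8*15 + 1) mod 22 = 11 — exactly as logged.
Step 14: x = (8*11 + 1) mod 22 = 1 — same as recorded.
All steps check out; nothing to correct.

no error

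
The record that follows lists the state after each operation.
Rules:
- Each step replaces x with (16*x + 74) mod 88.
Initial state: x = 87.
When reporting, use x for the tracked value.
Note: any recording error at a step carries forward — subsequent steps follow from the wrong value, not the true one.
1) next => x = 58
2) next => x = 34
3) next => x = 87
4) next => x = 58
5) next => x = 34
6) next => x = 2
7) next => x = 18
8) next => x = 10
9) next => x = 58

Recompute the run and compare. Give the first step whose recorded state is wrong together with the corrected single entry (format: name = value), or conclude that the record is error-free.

Recomputing the run from the initial state:
step 1: x = 58
step 2: x = 34
step 3: x = 2
step 4: x = 18
step 5: x = 10
step 6: x = 58
step 7: x = 34
step 8: x = 2
step 9: x = 18
The first disagreement with the record is at step 3, where the value should be x = 2.

step 3, x = 2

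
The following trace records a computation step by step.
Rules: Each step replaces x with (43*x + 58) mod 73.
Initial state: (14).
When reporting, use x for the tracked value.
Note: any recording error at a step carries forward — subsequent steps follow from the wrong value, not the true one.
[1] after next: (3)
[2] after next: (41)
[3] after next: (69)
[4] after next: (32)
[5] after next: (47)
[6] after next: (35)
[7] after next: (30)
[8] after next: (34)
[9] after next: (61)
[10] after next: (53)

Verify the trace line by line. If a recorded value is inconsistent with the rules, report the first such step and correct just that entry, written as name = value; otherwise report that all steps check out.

step 9, x = 60

Step 1: x = (43*14 + 58) mod 73 = 3 — consistent with the trace.
Step 2: x = (43*3 + 58) mod 73 = 41 — matches.
Step 3: x = (43*41 + 58) mod 73 = 69 — consistent with the trace.
Step 4: x = (43*69 + 58) mod 73 = 32 — checks out.
Step 5: x = (43*32 + 58) mod 73 = 47 — verified.
Step 6: x = (43*47 + 58) mod 73 = 35 — confirmed correct.
Step 7: x = (43*35 + 58) mod 73 = 30 — consistent with the trace.
Step 8: x = (43*30 + 58) mod 73 = 34 — matches.
Step 9: x = (43*34 + 58) mod 73 = 60 — a discrepancy with the trace.
So the first discrepancy is step 9, where the right value is x = 60.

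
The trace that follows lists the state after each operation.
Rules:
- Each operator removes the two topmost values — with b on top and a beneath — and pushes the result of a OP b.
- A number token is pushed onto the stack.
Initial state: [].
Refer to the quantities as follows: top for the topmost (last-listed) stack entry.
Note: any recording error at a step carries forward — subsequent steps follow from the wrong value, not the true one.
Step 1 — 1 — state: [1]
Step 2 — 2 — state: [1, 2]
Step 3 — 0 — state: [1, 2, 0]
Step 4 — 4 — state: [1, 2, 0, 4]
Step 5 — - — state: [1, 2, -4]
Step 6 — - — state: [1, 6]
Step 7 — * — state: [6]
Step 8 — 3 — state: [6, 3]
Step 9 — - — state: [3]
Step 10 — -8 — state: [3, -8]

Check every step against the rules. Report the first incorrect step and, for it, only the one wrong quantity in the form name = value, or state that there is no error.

no error

Step 1: push 1: top = 1 — agrees with the trace.
Step 2: push 2: top = 2 — confirmed correct.
Step 3: push 0: top = 0 — matches.
Step 4: push 4: top = 4 — no discrepancy.
Step 5: 0 - 4 = -4 — same as recorded.
Step 6: 2 - -4 = 6 — verified.
Step 7: 1 * 6 = 6 — confirmed correct.
Step 8: push 3: top = 3 — confirmed correct.
Step 9: 6 - 3 = 3 — confirmed correct.
Step 10: push -8: top = -8 — matches.
No step deviates from the rules.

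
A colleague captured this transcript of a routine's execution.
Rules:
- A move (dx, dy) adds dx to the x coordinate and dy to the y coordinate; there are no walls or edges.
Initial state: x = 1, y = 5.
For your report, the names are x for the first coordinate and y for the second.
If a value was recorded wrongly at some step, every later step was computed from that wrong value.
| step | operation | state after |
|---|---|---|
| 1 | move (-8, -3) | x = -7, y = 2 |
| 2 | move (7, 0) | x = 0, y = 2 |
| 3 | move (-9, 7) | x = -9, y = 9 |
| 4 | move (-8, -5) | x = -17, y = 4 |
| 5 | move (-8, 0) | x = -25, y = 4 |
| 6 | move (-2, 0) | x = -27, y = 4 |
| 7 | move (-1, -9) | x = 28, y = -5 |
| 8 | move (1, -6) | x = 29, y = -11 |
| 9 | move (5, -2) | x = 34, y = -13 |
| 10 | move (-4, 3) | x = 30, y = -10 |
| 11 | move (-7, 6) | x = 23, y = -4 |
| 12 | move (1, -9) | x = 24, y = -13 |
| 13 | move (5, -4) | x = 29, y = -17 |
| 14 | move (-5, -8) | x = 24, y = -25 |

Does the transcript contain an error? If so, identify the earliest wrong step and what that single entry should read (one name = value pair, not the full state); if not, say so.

step 7, x = -28

Recomputing the run from the initial state:
step 1: x = -7, y = 2
step 2: x = 0, y = 2
step 3: x = -9, y = 9
step 4: x = -17, y = 4
step 5: x = -25, y = 4
step 6: x = -27, y = 4
step 7: x = -28, y = -5
step 8: x = -27, y = -11
step 9: x = -22, y = -13
step 10: x = -26, y = -10
step 11: x = -33, y = -4
step 12: x = -32, y = -13
step 13: x = -27, y = -17
step 14: x = -32, y = -25
The first disagreement with the transcript is at step 7, where the value should be x = -28.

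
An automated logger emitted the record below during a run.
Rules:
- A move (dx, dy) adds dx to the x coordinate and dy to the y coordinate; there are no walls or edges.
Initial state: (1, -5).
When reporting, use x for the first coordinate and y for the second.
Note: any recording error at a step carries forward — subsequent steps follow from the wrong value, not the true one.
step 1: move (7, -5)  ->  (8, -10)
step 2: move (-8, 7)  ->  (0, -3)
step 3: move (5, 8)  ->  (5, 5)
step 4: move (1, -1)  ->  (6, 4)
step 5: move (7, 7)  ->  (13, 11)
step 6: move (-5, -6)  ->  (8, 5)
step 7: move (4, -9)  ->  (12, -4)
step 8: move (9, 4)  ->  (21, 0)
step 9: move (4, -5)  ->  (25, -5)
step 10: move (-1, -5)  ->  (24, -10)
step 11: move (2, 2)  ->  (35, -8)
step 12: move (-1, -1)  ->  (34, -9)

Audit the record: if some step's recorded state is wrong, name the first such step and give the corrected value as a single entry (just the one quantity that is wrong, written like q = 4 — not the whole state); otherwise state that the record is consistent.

step 11, x = 26

Recomputing the run from the initial state:
step 1: x = 8, y = -10
step 2: x = 0, y = -3
step 3: x = 5, y = 5
step 4: x = 6, y = 4
step 5: x = 13, y = 11
step 6: x = 8, y = 5
step 7: x = 12, y = -4
step 8: x = 21, y = 0
step 9: x = 25, y = -5
step 10: x = 24, y = -10
step 11: x = 26, y = -8
step 12: x = 25, y = -9
The first disagreement with the record is at step 11, where the value should be x = 26.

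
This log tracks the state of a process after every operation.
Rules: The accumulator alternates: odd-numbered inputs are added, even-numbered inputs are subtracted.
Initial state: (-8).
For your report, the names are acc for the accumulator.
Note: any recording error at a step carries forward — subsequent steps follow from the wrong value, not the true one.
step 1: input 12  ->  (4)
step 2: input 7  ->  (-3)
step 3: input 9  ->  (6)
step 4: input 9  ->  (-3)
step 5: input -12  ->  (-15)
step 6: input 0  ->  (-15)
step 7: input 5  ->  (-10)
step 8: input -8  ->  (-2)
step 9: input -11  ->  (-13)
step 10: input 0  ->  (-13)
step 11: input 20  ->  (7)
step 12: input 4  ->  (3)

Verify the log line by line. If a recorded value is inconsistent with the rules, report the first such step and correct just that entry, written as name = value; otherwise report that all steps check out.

no error

Recomputing the run from the initial state:
step 1: acc = 4
step 2: acc = -3
step 3: acc = 6
step 4: acc = -3
step 5: acc = -15
step 6: acc = -15
step 7: acc = -10
step 8: acc = -2
step 9: acc = -13
step 10: acc = -13
step 11: acc = 7
step 12: acc = 3
This matches the log at every step.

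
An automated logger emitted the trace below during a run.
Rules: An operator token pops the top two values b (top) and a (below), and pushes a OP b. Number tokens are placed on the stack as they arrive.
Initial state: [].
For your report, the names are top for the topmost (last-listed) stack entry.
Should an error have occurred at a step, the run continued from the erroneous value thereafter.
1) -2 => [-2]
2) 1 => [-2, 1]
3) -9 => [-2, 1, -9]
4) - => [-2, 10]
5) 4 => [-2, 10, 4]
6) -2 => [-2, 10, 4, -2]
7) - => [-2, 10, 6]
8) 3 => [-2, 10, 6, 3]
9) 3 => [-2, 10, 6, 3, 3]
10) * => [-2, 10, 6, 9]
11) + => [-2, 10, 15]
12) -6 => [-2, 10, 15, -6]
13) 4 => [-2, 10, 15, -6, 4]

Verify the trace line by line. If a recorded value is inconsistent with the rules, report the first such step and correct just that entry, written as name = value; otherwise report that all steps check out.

no error

Step 1: push -2: top = -2 — checks out.
Step 2: push 1: top = 1 — agrees with the trace.
Step 3: push -9: top = -9 — no discrepancy.
Step 4: 1 - -9 = 10 — no discrepancy.
Step 5: push 4: top = 4 — in agreement.
Step 6: push -2: top = -2 — verified.
Step 7: 4 - -2 = 6 — confirmed correct.
Step 8: push 3: top = 3 — confirmed correct.
Step 9: push 3: top = 3 — consistent with the trace.
Step 10: 3 * 3 = 9 — consistent with the trace.
Step 11: 6 + 9 = 15 — confirmed correct.
Step 12: push -6: top = -6 — no discrepancy.
Step 13: push 4: top = 4 — exactly as logged.
All steps check out; nothing to correct.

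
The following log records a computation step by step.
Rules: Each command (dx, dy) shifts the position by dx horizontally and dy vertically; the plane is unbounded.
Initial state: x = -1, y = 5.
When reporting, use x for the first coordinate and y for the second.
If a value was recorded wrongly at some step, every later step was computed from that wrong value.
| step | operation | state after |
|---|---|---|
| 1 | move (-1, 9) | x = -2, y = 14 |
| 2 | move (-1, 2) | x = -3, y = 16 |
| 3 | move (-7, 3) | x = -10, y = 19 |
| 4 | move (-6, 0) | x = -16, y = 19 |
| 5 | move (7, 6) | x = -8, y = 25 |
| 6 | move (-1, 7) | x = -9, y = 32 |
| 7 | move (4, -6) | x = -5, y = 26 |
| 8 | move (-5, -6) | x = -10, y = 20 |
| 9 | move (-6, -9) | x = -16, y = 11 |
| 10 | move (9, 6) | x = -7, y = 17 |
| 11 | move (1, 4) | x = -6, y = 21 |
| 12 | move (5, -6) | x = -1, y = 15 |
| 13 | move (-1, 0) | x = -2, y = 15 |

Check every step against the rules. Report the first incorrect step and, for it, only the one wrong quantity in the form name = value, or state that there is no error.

step 5, x = -9

step 1: x = -1 + (-1) = -2, y = 5 + (9) = 14 -> matches
step 2: x = -2 + (-1) = -3, y = 14 + (2) = 16 -> in agreement
step 3: x = -3 + (-7) = -10, y = 16 + (3) = 19 -> exactly as logged
step 4: x = -10 + (-6) = -16, y = 19 + (0) = 19 -> checks out
step 5: x = -16 + (7) = -9, y = 19 + (6) = 25 -> the log disagrees here
The earliest wrong entry is at step 5: it should read x = -9.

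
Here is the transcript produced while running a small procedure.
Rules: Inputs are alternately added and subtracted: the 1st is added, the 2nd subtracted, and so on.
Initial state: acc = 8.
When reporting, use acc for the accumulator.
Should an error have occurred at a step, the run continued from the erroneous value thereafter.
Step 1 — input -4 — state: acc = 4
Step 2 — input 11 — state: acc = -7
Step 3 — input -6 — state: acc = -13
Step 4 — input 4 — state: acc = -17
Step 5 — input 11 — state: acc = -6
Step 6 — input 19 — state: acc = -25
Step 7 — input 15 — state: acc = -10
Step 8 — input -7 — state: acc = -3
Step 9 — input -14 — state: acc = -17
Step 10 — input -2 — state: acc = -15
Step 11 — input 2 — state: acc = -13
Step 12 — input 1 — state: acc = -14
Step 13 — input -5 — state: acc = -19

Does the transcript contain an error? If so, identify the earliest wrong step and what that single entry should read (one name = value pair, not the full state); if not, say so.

no error

Recomputing the run from the initial state:
step 1: acc = 4
step 2: acc = -7
step 3: acc = -13
step 4: acc = -17
step 5: acc = -6
step 6: acc = -25
step 7: acc = -10
step 8: acc = -3
step 9: acc = -17
step 10: acc = -15
step 11: acc = -13
step 12: acc = -14
step 13: acc = -19
This matches the transcript at every step.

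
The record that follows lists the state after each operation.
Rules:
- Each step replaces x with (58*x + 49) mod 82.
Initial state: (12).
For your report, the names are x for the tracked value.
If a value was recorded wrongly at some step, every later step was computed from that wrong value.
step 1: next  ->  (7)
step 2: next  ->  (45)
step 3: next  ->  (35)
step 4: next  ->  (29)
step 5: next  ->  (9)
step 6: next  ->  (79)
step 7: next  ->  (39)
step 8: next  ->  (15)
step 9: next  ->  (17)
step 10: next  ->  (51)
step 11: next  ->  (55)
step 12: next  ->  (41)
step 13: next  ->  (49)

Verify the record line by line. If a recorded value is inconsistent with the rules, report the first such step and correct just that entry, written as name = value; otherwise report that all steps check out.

no error

1. x = (58*12 + 49) mod 82 = 7 (matches)
2. x = (58*7 + 49) mod 82 = 45 (consistent with the record)
3. x = (58*45 + 49) mod 82 = 35 (consistent with the record)
4. x = (58*35 + 49) mod 82 = 29 (verified)
5. x = (58*29 + 49) mod 82 = 9 (checks out)
6. x = (58*9 + 49) mod 82 = 79 (verified)
7. x = (58*79 + 49) mod 82 = 39 (checks out)
8. x = (58*39 + 49) mod 82 = 15 (confirmed correct)
9. x = (58*15 + 49) mod 82 = 17 (agrees with the record)
10. x = (58*17 + 49) mod 82 = 51 (checks out)
11. x = (58*51 + 49) mod 82 = 55 (checks out)
12. x = (58*55 + 49) mod 82 = 41 (no discrepancy)
13. x = (58*41 + 49) mod 82 = 49 (checks out)
All steps check out; nothing to correct.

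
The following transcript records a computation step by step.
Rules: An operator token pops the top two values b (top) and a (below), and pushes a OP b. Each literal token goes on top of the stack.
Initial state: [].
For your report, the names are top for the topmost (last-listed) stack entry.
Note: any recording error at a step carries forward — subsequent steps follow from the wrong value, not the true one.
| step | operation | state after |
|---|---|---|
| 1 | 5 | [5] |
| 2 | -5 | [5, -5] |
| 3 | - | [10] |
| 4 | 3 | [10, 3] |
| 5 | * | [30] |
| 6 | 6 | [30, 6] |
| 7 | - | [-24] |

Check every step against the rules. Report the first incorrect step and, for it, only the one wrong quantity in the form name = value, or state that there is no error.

Step 1: push 5: top = 5 — exactly as logged.
Step 2: push -5: top = -5 — same as recorded.
Step 3: 5 - -5 = 10 — exactly as logged.
Step 4: push 3: top = 3 — matches.
Step 5: 10 * 3 = 30 — consistent with the transcript.
Step 6: push 6: top = 6 — verified.
Step 7: 30 - 6 = 24 — the recorded entry deviates here.
The audit stops at step 7: the recorded entry is wrong and should be top = 24.

step 7, top = 24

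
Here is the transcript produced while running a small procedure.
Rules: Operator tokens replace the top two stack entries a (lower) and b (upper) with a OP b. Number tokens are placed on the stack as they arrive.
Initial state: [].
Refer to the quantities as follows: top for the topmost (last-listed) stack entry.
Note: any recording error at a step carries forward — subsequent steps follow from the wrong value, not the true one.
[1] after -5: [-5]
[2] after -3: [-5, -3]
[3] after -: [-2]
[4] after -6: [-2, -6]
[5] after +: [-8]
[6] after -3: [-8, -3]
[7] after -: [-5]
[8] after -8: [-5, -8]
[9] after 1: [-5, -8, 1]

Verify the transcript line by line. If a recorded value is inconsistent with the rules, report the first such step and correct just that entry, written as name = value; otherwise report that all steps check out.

no error

step 1: push -5: top = -5 -> no discrepancy
step 2: push -3: top = -3 -> checks out
step 3: -5 - -3 = -2 -> verified
step 4: push -6: top = -6 -> agrees with the transcript
step 5: -2 + -6 = -8 -> agrees with the transcript
step 6: push -3: top = -3 -> same as recorded
step 7: -8 - -3 = -5 -> confirmed correct
step 8: push -8: top = -8 -> matches
step 9: push 1: top = 1 -> no discrepancy
The whole run recomputes cleanly — no discrepancies.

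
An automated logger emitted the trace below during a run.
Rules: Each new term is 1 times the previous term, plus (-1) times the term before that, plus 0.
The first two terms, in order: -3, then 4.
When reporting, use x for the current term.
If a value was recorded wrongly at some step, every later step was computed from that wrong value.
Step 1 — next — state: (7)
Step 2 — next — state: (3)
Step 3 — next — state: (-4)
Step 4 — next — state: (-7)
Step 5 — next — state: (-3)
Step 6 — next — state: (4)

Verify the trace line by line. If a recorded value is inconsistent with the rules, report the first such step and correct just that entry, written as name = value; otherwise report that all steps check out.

Recomputing the run from the initial state:
step 1: x = 7
step 2: x = 3
step 3: x = -4
step 4: x = -7
step 5: x = -3
step 6: x = 4
This matches the trace at every step.

no error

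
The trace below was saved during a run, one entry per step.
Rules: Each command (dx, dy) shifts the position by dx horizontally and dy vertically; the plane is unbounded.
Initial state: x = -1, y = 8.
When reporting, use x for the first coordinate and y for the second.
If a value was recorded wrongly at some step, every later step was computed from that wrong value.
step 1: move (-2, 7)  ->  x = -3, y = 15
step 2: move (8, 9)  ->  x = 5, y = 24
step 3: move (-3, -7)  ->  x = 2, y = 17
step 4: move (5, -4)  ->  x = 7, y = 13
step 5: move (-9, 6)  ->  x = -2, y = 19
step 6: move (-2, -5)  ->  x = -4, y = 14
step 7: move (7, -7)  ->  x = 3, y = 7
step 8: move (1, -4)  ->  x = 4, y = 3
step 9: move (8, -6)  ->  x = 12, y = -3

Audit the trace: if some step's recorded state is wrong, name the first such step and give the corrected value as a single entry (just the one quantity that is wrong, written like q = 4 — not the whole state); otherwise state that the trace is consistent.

no error

Step 1: x = -1 + (-2) = -3, y = 8 + (7) = 15 — confirmed correct.
Step 2: x = -3 + (8) = 5, y = 15 + (9) = 24 — agrees with the trace.
Step 3: x = 5 + (-3) = 2, y = 24 + (-7) = 17 — consistent with the trace.
Step 4: x = 2 + (5) = 7, y = 17 + (-4) = 13 — consistent with the trace.
Step 5: x = 7 + (-9) = -2, y = 13 + (6) = 19 — verified.
Step 6: x = -2 + (-2) = -4, y = 19 + (-5) = 14 — same as recorded.
Step 7: x = -4 + (7) = 3, y = 14 + (-7) = 7 — exactly as logged.
Step 8: x = 3 + (1) = 4, y = 7 + (-4) = 3 — confirmed correct.
Step 9: x = 4 + (8) = 12, y = 3 + (-6) = -3 — agrees with the trace.
Every step is consistent.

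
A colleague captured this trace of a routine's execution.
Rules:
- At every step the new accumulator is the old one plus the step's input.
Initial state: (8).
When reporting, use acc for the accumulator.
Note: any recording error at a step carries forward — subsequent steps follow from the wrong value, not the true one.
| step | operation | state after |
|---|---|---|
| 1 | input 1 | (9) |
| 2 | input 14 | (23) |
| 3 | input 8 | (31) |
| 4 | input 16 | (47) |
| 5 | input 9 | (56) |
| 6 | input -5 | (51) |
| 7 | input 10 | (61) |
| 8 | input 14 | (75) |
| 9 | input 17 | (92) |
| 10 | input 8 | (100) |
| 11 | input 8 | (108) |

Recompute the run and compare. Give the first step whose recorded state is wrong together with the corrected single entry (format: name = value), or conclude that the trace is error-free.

no error

1. acc = 8 + 1 = 9 (exactly as logged)
2. acc = 9 + 14 = 23 (matches)
3. acc = 23 + 8 = 31 (consistent with the trace)
4. acc = 31 + 16 = 47 (agrees with the trace)
5. acc = 47 + 9 = 56 (consistent with the trace)
6. acc = 56 + -5 = 51 (no discrepancy)
7. acc = 51 + 10 = 61 (same as recorded)
8. acc = 61 + 14 = 75 (checks out)
9. acc = 75 + 17 = 92 (exactly as logged)
10. acc = 92 + 8 = 100 (matches)
11. acc = 100 + 8 = 108 (no discrepancy)
All entries verified; no error found.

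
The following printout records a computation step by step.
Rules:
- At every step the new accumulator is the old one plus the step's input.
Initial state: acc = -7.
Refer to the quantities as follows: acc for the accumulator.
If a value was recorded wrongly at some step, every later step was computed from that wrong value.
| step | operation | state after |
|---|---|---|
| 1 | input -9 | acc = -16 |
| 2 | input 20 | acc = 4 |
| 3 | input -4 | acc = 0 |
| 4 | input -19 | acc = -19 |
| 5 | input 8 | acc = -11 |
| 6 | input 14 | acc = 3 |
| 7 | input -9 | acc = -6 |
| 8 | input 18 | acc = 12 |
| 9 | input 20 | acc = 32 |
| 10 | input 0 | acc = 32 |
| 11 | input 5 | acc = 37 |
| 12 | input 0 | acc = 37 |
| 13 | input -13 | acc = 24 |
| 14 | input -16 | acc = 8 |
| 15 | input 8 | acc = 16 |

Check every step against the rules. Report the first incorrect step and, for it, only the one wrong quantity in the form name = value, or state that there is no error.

Step 1: acc = -7 + -9 = -16 — checks out.
Step 2: acc = -16 + 20 = 4 — exactly as logged.
Step 3: acc = 4 + -4 = 0 — no discrepancy.
Step 4: acc = 0 + -19 = -19 — no discrepancy.
Step 5: acc = -19 + 8 = -11 — matches.
Step 6: acc = -11 + 14 = 3 — checks out.
Step 7: acc = 3 + -9 = -6 — checks out.
Step 8: acc = -6 + 18 = 12 — confirmed correct.
Step 9: acc = 12 + 20 = 32 — in agreement.
Step 10: acc = 32 + 0 = 32 — exactly as logged.
Step 11: acc = 32 + 5 = 37 — no discrepancy.
Step 12: acc = 37 + 0 = 37 — exactly as logged.
Step 13: acc = 37 + -13 = 24 — verified.
Step 14: acc = 24 + -16 = 8 — agrees with the printout.
Step 15: acc = 8 + 8 = 16 — verified.
Nothing is out of place; the run is error-free.

no error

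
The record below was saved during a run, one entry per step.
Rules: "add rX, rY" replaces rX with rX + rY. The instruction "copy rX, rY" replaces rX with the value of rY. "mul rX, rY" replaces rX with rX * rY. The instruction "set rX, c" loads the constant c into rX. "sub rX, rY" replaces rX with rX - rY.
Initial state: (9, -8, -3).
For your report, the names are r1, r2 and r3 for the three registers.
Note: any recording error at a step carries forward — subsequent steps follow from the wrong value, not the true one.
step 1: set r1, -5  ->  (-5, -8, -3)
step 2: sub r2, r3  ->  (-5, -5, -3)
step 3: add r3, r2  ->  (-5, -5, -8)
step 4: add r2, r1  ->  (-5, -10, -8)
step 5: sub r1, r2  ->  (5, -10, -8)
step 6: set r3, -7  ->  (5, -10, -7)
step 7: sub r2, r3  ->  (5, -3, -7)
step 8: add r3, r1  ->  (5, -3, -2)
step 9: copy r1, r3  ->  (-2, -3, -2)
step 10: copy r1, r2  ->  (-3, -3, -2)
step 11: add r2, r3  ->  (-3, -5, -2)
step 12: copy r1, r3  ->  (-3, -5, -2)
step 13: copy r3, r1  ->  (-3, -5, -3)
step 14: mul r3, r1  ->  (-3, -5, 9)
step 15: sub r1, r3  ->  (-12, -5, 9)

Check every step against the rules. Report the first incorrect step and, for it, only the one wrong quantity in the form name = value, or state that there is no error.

Recomputing the run from the initial state:
step 1: r1 = -5, r2 = -8, r3 = -3
step 2: r1 = -5, r2 = -5, r3 = -3
step 3: r1 = -5, r2 = -5, r3 = -8
step 4: r1 = -5, r2 = -10, r3 = -8
step 5: r1 = 5, r2 = -10, r3 = -8
step 6: r1 = 5, r2 = -10, r3 = -7
step 7: r1 = 5, r2 = -3, r3 = -7
step 8: r1 = 5, r2 = -3, r3 = -2
step 9: r1 = -2, r2 = -3, r3 = -2
step 10: r1 = -3, r2 = -3, r3 = -2
step 11: r1 = -3, r2 = -5, r3 = -2
step 12: r1 = -2, r2 = -5, r3 = -2
step 13: r1 = -2, r2 = -5, r3 = -2
step 14: r1 = -2, r2 = -5, r3 = 4
step 15: r1 = -6, r2 = -5, r3 = 4
The first disagreement with the record is at step 12, where the value should be r1 = -2.

step 12, r1 = -2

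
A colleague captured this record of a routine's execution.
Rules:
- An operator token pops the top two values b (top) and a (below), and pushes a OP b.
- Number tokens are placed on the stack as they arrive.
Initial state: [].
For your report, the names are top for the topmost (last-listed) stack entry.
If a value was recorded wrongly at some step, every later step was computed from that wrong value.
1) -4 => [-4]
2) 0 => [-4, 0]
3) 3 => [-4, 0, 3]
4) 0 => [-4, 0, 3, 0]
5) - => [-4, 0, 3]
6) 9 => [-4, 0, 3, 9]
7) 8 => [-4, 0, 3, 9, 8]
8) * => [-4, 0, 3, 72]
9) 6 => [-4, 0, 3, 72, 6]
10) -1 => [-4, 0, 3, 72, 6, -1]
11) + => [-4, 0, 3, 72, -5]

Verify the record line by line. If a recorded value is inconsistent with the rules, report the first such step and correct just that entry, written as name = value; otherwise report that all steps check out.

1. push -4: top = -4 (confirmed correct)
2. push 0: top = 0 (confirmed correct)
3. push 3: top = 3 (verified)
4. push 0: top = 0 (consistent with the record)
5. 3 - 0 = 3 (in agreement)
6. push 9: top = 9 (confirmed correct)
7. push 8: top = 8 (exactly as logged)
8. 9 * 8 = 72 (agrees with the record)
9. push 6: top = 6 (confirmed correct)
10. push -1: top = -1 (exactly as logged)
11. 6 + -1 = 5 (this is not what the record shows)
The audit stops at step 11: the recorded entry is wrong and should be top = 5.

step 11, top = 5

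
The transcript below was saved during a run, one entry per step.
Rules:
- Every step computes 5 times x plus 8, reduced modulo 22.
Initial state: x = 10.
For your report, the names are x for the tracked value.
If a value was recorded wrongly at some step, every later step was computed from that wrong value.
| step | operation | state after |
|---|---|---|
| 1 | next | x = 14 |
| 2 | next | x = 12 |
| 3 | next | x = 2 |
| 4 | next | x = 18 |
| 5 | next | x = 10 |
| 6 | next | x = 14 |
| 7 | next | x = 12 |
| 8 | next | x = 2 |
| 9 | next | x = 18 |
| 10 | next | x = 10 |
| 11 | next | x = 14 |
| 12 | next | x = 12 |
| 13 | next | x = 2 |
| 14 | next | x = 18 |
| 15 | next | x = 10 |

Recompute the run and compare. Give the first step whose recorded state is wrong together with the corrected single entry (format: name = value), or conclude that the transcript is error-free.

no error

1. x = (5*10 + 8) mod 22 = 14 (no discrepancy)
2. x = (5*14 + 8) mod 22 = 12 (agrees with the transcript)
3. x = (5*12 + 8) mod 22 = 2 (confirmed correct)
4. x = (5*2 + 8) mod 22 = 18 (no discrepancy)
5. x = (5*18 + 8) mod 22 = 10 (agrees with the transcript)
6. x = (5*10 + 8) mod 22 = 14 (no discrepancy)
7. x = (5*14 + 8) mod 22 = 12 (matches)
8. x = (5*12 + 8) mod 22 = 2 (agrees with the transcript)
9. x = (5*2 + 8) mod 22 = 18 (confirmed correct)
10. x = (5*18 + 8) mod 22 = 10 (agrees with the transcript)
11. x = (5*10 + 8) mod 22 = 14 (same as recorded)
12. x = (5*14 + 8) mod 22 = 12 (consistent with the transcript)
13. x = (5*12 + 8) mod 22 = 2 (agrees with the transcript)
14. x = (5*2 + 8) mod 22 = 18 (verified)
15. x = (5*18 + 8) mod 22 = 10 (agrees with the transcript)
All steps check out; nothing to correct.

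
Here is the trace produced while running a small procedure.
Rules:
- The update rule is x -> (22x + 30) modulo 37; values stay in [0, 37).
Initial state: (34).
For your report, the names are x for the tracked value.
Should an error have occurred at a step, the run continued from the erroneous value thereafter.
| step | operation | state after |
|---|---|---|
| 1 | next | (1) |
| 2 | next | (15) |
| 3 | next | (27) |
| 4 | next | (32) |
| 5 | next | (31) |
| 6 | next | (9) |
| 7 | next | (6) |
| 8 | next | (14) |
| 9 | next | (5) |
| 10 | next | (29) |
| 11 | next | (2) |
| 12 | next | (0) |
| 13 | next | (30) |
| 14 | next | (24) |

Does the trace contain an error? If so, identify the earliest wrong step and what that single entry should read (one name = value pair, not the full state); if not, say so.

no error

Recomputing the run from the initial state:
step 1: x = 1
step 2: x = 15
step 3: x = 27
step 4: x = 32
step 5: x = 31
step 6: x = 9
step 7: x = 6
step 8: x = 14
step 9: x = 5
step 10: x = 29
step 11: x = 2
step 12: x = 0
step 13: x = 30
step 14: x = 24
This matches the trace at every step.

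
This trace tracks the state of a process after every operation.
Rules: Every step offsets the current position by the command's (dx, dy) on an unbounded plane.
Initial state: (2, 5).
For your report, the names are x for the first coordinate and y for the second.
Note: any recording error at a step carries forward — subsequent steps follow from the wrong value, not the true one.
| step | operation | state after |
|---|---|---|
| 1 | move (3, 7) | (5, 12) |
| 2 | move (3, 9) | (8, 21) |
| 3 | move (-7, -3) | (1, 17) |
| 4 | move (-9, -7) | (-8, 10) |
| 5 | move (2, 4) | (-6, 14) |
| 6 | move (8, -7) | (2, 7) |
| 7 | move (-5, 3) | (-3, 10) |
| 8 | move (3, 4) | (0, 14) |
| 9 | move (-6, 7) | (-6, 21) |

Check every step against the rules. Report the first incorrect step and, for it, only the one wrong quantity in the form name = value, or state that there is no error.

step 3, y = 18

Recomputing the run from the initial state:
step 1: x = 5, y = 12
step 2: x = 8, y = 21
step 3: x = 1, y = 18
step 4: x = -8, y = 11
step 5: x = -6, y = 15
step 6: x = 2, y = 8
step 7: x = -3, y = 11
step 8: x = 0, y = 15
step 9: x = -6, y = 22
The first disagreement with the trace is at step 3, where the value should be y = 18.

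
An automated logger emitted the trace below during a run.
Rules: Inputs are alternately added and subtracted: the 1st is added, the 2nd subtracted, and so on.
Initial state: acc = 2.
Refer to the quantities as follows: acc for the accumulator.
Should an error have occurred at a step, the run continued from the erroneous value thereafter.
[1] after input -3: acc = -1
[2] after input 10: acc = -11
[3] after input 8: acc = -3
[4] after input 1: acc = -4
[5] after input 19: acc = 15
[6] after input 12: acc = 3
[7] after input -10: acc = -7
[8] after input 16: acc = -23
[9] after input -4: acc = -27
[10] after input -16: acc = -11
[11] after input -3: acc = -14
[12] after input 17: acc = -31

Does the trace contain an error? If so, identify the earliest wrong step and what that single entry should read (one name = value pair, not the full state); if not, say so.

no error

Step 1: acc = 2 + -3 = -1 — checks out.
Step 2: acc = -1 - 10 = -11 — same as recorded.
Step 3: acc = -11 + 8 = -3 — confirmed correct.
Step 4: acc = -3 - 1 = -4 — agrees with the trace.
Step 5: acc = -4 + 19 = 15 — checks out.
Step 6: acc = 15 - 12 = 3 — matches.
Step 7: acc = 3 + -10 = -7 — in agreement.
Step 8: acc = -7 - 16 = -23 — verified.
Step 9: acc = -23 + -4 = -27 — consistent with the trace.
Step 10: acc = -27 - -16 = -11 — confirmed correct.
Step 11: acc = -11 + -3 = -14 — verified.
Step 12: acc = -14 - 17 = -31 — in agreement.
All entries verified; no error found.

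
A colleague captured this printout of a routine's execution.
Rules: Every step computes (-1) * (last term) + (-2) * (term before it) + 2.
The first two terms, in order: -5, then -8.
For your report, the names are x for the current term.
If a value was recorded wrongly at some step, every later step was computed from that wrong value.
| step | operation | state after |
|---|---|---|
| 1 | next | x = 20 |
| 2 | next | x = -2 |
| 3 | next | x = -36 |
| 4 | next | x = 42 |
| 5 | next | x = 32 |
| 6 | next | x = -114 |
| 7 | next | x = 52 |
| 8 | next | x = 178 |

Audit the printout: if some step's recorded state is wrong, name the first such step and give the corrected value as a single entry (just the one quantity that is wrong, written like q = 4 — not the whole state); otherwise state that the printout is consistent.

no error

Recomputing the run from the initial state:
step 1: x = 20
step 2: x = -2
step 3: x = -36
step 4: x = 42
step 5: x = 32
step 6: x = -114
step 7: x = 52
step 8: x = 178
This matches the printout at every step.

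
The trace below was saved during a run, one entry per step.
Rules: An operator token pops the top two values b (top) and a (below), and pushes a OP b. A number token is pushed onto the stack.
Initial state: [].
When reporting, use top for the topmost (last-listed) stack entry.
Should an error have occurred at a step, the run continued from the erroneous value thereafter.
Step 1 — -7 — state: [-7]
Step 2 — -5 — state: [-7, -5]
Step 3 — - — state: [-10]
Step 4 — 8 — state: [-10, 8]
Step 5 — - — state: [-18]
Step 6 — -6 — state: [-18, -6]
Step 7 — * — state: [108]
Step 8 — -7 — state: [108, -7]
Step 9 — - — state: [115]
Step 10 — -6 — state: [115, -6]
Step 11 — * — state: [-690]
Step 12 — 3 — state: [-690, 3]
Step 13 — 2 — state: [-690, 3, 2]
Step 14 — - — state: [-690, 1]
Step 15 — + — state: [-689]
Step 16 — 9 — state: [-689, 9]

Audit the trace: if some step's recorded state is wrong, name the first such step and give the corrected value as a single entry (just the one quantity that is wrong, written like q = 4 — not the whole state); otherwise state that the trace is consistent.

1. push -7: top = -7 (same as recorded)
2. push -5: top = -5 (same as recorded)
3. -7 - -5 = -2 (the trace disagrees here)
So the first discrepancy is step 3, where the right value is top = -2.

step 3, top = -2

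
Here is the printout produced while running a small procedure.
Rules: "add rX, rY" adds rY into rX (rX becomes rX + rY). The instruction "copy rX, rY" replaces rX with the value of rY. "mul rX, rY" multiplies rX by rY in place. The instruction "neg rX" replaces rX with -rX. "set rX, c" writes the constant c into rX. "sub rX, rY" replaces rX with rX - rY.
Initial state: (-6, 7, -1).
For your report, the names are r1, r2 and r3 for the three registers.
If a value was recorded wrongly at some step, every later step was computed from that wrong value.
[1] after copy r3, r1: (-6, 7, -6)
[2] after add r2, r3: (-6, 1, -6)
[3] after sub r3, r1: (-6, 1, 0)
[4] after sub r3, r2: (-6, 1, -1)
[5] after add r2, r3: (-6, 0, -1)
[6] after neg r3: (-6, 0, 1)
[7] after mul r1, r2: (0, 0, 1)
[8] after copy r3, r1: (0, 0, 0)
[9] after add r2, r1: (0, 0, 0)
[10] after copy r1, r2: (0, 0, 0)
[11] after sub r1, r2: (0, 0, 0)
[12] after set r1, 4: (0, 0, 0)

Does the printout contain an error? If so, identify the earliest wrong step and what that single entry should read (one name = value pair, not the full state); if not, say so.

step 12, r1 = 4

1. r3 = -6 (same as recorded)
2. r2 = 7 + -6 = 1 (confirmed correct)
3. r3 = -6 - -6 = 0 (agrees with the printout)
4. r3 = 0 - 1 = -1 (in agreement)
5. r2 = 1 + -1 = 0 (consistent with the printout)
6. r3 = -(-1) = 1 (checks out)
7. r1 = -6 * 0 = 0 (checks out)
8. r3 = 0 (same as recorded)
9. r2 = 0 + 0 = 0 (same as recorded)
10. r1 = 0 (verified)
11. r1 = 0 - 0 = 0 (same as recorded)
12. r1 = 4 (the recorded entry deviates here)
So the first discrepancy is step 12, where the right value is r1 = 4.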